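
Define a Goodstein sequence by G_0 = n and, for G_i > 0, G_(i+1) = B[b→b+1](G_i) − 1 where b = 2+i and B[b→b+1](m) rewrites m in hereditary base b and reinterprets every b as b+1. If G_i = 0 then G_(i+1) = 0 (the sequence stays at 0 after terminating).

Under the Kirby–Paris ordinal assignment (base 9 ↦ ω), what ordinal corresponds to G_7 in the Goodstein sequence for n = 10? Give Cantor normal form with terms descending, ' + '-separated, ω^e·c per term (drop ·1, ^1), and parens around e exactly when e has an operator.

ω^ω·5 + ω^5·5 + ω^4·5 + ω^3·5 + ω^2·5 + ω·5 + 2

10 —HB2→ 2^(2 + 1) + 2 —bump→ 3^(3 + 1) + 3 = 84 —(−1)→ 83
83 —HB3→ 3^(3 + 1) + 2 —bump→ 4^(4 + 1) + 2 = 1026 —(−1)→ 1025
1025 —HB4→ 4^(4 + 1) + 1 —bump→ 5^(5 + 1) + 1 = 15626 —(−1)→ 15625
15625 —HB5→ 5^(5 + 1) —bump→ 6^(6 + 1) = 279936 —(−1)→ 279935
279935 —HB6→ 5·6^6 + 5·6^5 + 5·6^4 + 5·6^3 + 5·6^2 + 5·6 + 5 —bump→ 5·7^7 + 5·7^5 + 5·7^4 + 5·7^3 + 5·7^2 + 5·7 + 5 = 4215755 —(−1)→ 4215754
4215754 —HB7→ 5·7^7 + 5·7^5 + 5·7^4 + 5·7^3 + 5·7^2 + 5·7 + 4 —bump→ 5·8^8 + 5·8^5 + 5·8^4 + 5·8^3 + 5·8^2 + 5·8 + 4 = 84073324 —(−1)→ 84073323
84073323 —HB8→ 5·8^8 + 5·8^5 + 5·8^4 + 5·8^3 + 5·8^2 + 5·8 + 3 —bump→ 5·9^9 + 5·9^5 + 5·9^4 + 5·9^3 + 5·9^2 + 5·9 + 3 = 1937434593 —(−1)→ 1937434592
1937434592 —HB9→ 5·9^9 + 5·9^5 + 5·9^4 + 5·9^3 + 5·9^2 + 5·9 + 2 —bump→ 5·10^10 + 5·10^5 + 5·10^4 + 5·10^3 + 5·10^2 + 5·10 + 2 = 50000555552 —(−1)→ 50000555551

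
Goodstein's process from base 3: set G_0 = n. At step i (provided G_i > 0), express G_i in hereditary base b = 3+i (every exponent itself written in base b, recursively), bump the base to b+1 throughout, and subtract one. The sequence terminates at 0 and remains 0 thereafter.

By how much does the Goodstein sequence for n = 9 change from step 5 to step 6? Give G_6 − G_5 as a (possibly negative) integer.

9 —HB3→ 3^2 —bump→ 4^2 = 16 —(−1)→ 15
15 —HB4→ 3·4 + 3 —bump→ 3·5 + 3 = 18 —(−1)→ 17
17 —HB5→ 3·5 + 2 —bump→ 3·6 + 2 = 20 —(−1)→ 19
19 —HB6→ 3·6 + 1 —bump→ 3·7 + 1 = 22 —(−1)→ 21
21 —HB7→ 3·7 —bump→ 3·8 = 24 —(−1)→ 23
23 —HB8→ 2·8 + 7 —bump→ 2·9 + 7 = 25 —(−1)→ 24

1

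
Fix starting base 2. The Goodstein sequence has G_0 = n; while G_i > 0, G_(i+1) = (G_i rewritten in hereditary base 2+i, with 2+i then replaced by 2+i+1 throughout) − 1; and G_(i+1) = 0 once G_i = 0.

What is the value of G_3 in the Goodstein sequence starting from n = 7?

3127

7 —HB2→ 2^2 + 2 + 1 —bump→ 3^3 + 3 + 1 = 31 —(−1)→ 30
30 —HB3→ 3^3 + 3 —bump→ 4^4 + 4 = 260 —(−1)→ 259
259 —HB4→ 4^4 + 3 —bump→ 5^5 + 3 = 3128 —(−1)→ 3127
3127 —HB5→ 5^5 + 2 —bump→ 6^6 + 2 = 46658 —(−1)→ 46657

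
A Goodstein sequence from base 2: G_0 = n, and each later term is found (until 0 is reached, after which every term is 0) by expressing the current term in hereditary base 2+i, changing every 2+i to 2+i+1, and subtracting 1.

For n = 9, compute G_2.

1023

base 2: 9 = 2^(2 + 1) + 1; at 3: 3^(3 + 1) + 1 = 82; next = 81
base 3: 81 = 3^(3 + 1); at 4: 4^(4 + 1) = 1024; next = 1023
base 4: 1023 = 3·4^4 + 3·4^3 + 3·4^2 + 3·4 + 3; at 5: 3·5^5 + 3·5^3 + 3·5^2 + 3·5 + 3 = 9843; next = 9842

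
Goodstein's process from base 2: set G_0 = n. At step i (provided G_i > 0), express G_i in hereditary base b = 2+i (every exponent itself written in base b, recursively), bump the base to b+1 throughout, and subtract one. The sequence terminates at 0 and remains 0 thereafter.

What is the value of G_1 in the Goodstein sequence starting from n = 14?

110

(0) 14|_2 = 2^(2 + 1) + 2^2 + 2 ↦ 3^(3 + 1) + 3^3 + 3|_3 = 111 ⇒ 110
(1) 110|_3 = 3^(3 + 1) + 3^3 + 2 ↦ 4^(4 + 1) + 4^4 + 2|_4 = 1282 ⇒ 1281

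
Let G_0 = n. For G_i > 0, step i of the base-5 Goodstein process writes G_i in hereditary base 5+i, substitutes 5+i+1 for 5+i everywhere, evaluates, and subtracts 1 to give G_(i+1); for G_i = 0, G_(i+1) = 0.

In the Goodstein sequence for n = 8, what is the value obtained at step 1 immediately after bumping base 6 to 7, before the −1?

(0) 8|_5 = 5 + 3 ↦ 6 + 3|_6 = 9 ⇒ 8
(1) 8|_6 = 6 + 2 ↦ 7 + 2|_7 = 9 ⇒ 8

9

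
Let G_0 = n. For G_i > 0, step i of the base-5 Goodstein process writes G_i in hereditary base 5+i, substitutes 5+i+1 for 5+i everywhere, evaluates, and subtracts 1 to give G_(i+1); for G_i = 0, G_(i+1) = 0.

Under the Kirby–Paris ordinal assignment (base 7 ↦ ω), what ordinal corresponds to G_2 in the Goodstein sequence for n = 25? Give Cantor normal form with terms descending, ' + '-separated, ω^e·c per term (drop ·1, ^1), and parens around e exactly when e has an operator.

step 0: 25 = 5^2; sub 6 for 5: 6^2; = 36; G_1 = 36−1 = 35
step 1: 35 = 5·6 + 5; sub 7 for 6: 5·7 + 5; = 40; G_2 = 40−1 = 39
step 2: 39 = 5·7 + 4; sub 8 for 7: 5·8 + 4; = 44; G_3 = 44−1 = 43

ω·5 + 4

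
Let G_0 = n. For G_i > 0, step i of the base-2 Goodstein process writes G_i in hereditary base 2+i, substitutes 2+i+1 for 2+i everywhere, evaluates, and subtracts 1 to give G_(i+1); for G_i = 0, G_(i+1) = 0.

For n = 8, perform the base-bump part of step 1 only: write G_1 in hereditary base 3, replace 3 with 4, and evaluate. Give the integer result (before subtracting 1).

[0] 8 ≡ 2^(2 + 1) (base 2). Lift 3: 81. −1: 80.
[1] 80 ≡ 2·3^3 + 2·3^2 + 2·3 + 2 (base 3). Lift 4: 554. −1: 553.

554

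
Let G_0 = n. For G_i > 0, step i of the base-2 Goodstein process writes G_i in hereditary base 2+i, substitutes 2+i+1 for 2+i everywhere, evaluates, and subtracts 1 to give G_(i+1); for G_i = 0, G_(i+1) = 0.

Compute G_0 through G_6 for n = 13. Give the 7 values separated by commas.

G_0=13  [base 2] 2^(2 + 1) + 2^2 + 1  →[2↦3]→  3^(3 + 1) + 3^3 + 1 = 109  −1 ⇒ G_1=108
G_1=108  [base 3] 3^(3 + 1) + 3^3  →[3↦4]→  4^(4 + 1) + 4^4 = 1280  −1 ⇒ G_2=1279
G_2=1279  [base 4] 4^(4 + 1) + 3·4^3 + 3·4^2 + 3·4 + 3  →[4↦5]→  5^(5 + 1) + 3·5^3 + 3·5^2 + 3·5 + 3 = 16093  −1 ⇒ G_3=16092
G_3=16092  [base 5] 5^(5 + 1) + 3·5^3 + 3·5^2 + 3·5 + 2  →[5↦6]→  6^(6 + 1) + 3·6^3 + 3·6^2 + 3·6 + 2 = 280712  −1 ⇒ G_4=280711
G_4=280711  [base 6] 6^(6 + 1) + 3·6^3 + 3·6^2 + 3·6 + 1  →[6↦7]→  7^(7 + 1) + 3·7^3 + 3·7^2 + 3·7 + 1 = 5765999  −1 ⇒ G_5=5765998
G_5=5765998  [base 7] 7^(7 + 1) + 3·7^3 + 3·7^2 + 3·7  →[7↦8]→  8^(8 + 1) + 3·8^3 + 3·8^2 + 3·8 = 134219480  −1 ⇒ G_6=134219479

13, 108, 1279, 16092, 280711, 5765998, 134219479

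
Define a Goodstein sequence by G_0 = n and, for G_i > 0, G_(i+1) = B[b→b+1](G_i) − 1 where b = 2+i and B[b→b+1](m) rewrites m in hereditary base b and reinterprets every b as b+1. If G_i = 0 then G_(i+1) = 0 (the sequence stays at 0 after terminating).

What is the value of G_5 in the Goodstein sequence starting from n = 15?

[0] 15 ≡ 2^(2 + 1) + 2^2 + 2 + 1 (base 2). Lift 3: 112. −1: 111.
[1] 111 ≡ 3^(3 + 1) + 3^3 + 3 (base 3). Lift 4: 1284. −1: 1283.
[2] 1283 ≡ 4^(4 + 1) + 4^4 + 3 (base 4). Lift 5: 18753. −1: 18752.
[3] 18752 ≡ 5^(5 + 1) + 5^5 + 2 (base 5). Lift 6: 326594. −1: 326593.
[4] 326593 ≡ 6^(6 + 1) + 6^6 + 1 (base 6). Lift 7: 6588345. −1: 6588344.
[5] 6588344 ≡ 7^(7 + 1) + 7^7 (base 7). Lift 8: 150994944. −1: 150994943.

6588344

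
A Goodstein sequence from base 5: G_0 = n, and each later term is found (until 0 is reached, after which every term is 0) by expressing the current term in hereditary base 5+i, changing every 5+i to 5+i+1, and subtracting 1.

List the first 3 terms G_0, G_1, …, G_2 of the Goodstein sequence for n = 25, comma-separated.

25 —HB5→ 5^2 —bump→ 6^2 = 36 —(−1)→ 35
35 —HB6→ 5·6 + 5 —bump→ 5·7 + 5 = 40 —(−1)→ 39

25, 35, 39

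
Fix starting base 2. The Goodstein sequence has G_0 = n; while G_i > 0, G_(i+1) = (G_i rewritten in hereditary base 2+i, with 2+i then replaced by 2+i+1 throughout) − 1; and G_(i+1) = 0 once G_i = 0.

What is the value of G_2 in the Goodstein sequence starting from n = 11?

11 —HB2→ 2^(2 + 1) + 2 + 1 —bump→ 3^(3 + 1) + 3 + 1 = 85 —(−1)→ 84
84 —HB3→ 3^(3 + 1) + 3 —bump→ 4^(4 + 1) + 4 = 1028 —(−1)→ 1027

1027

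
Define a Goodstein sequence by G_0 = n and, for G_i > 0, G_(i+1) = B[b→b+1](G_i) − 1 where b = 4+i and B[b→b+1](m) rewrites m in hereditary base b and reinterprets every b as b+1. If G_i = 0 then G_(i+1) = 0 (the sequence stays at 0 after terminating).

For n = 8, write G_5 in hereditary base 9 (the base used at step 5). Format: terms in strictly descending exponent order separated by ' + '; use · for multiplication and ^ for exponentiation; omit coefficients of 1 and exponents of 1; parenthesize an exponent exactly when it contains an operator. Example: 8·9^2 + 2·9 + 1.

9

step 0: 8 = 2·4; sub 5 for 4: 2·5; = 10; G_1 = 10−1 = 9
step 1: 9 = 5 + 4; sub 6 for 5: 6 + 4; = 10; G_2 = 10−1 = 9
step 2: 9 = 6 + 3; sub 7 for 6: 7 + 3; = 10; G_3 = 10−1 = 9
step 3: 9 = 7 + 2; sub 8 for 7: 8 + 2; = 10; G_4 = 10−1 = 9
step 4: 9 = 8 + 1; sub 9 for 8: 9 + 1; = 10; G_5 = 10−1 = 9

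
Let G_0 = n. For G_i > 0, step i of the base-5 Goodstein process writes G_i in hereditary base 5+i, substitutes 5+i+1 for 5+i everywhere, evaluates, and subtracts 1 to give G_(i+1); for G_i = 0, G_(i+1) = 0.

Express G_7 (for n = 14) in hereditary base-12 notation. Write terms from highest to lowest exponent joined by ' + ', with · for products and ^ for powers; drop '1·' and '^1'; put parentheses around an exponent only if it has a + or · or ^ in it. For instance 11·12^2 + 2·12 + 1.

12 + 7

G_0=14  [base 5] 2·5 + 4  →[5↦6]→  2·6 + 4 = 16  −1 ⇒ G_1=15
G_1=15  [base 6] 2·6 + 3  →[6↦7]→  2·7 + 3 = 17  −1 ⇒ G_2=16
G_2=16  [base 7] 2·7 + 2  →[7↦8]→  2·8 + 2 = 18  −1 ⇒ G_3=17
G_3=17  [base 8] 2·8 + 1  →[8↦9]→  2·9 + 1 = 19  −1 ⇒ G_4=18
G_4=18  [base 9] 2·9  →[9↦10]→  2·10 = 20  −1 ⇒ G_5=19
G_5=19  [base 10] 10 + 9  →[10↦11]→  11 + 9 = 20  −1 ⇒ G_6=19
G_6=19  [base 11] 11 + 8  →[11↦12]→  12 + 8 = 20  −1 ⇒ G_7=19
G_7=19  [base 12] 12 + 7  →[12↦13]→  13 + 7 = 20  −1 ⇒ G_8=19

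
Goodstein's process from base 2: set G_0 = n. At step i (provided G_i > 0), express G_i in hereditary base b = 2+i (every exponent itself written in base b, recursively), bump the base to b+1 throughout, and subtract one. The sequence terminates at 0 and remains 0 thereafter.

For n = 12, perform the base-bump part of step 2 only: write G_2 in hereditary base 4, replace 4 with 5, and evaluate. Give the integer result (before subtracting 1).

15686

(0) 12|_2 = 2^(2 + 1) + 2^2 ↦ 3^(3 + 1) + 3^3|_3 = 108 ⇒ 107
(1) 107|_3 = 3^(3 + 1) + 2·3^2 + 2·3 + 2 ↦ 4^(4 + 1) + 2·4^2 + 2·4 + 2|_4 = 1066 ⇒ 1065
(2) 1065|_4 = 4^(4 + 1) + 2·4^2 + 2·4 + 1 ↦ 5^(5 + 1) + 2·5^2 + 2·5 + 1|_5 = 15686 ⇒ 15685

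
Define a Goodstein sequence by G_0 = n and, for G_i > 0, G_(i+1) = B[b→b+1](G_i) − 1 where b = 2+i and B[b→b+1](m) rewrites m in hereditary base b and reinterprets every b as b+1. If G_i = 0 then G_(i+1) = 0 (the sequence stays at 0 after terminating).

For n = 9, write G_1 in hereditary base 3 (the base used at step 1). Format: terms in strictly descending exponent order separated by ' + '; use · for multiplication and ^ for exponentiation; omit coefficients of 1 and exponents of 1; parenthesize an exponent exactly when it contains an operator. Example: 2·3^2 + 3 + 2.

3^(3 + 1)

G_0=9  [base 2] 2^(2 + 1) + 1  →[2↦3]→  3^(3 + 1) + 1 = 82  −1 ⇒ G_1=81
G_1=81  [base 3] 3^(3 + 1)  →[3↦4]→  4^(4 + 1) = 1024  −1 ⇒ G_2=1023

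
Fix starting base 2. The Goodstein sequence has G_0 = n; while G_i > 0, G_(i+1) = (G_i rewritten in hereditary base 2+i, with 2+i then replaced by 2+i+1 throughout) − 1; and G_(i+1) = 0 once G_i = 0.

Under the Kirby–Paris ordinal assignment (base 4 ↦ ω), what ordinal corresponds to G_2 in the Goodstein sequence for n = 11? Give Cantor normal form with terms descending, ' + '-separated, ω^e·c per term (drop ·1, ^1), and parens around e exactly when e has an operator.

ω^(ω + 1) + 3

G_0 = 11. HB_2(11) = 2^(2 + 1) + 2 + 1. Bump = 85. G_1 = 84.
G_1 = 84. HB_3(84) = 3^(3 + 1) + 3. Bump = 1028. G_2 = 1027.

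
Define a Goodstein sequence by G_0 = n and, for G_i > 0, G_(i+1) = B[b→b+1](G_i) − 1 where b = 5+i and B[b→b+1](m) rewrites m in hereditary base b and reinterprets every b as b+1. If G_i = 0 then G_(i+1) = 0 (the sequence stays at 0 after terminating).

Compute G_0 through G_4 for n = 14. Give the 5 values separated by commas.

base 5: 14 = 2·5 + 4; at 6: 2·6 + 4 = 16; next = 15
base 6: 15 = 2·6 + 3; at 7: 2·7 + 3 = 17; next = 16
base 7: 16 = 2·7 + 2; at 8: 2·8 + 2 = 18; next = 17
base 8: 17 = 2·8 + 1; at 9: 2·9 + 1 = 19; next = 18

14, 15, 16, 17, 18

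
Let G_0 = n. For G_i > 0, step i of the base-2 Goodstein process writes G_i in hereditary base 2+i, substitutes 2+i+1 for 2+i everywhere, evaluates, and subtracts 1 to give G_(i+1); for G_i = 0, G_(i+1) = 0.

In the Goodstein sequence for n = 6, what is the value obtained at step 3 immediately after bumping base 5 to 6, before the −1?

G_0=6  [base 2] 2^2 + 2  →[2↦3]→  3^3 + 3 = 30  −1 ⇒ G_1=29
G_1=29  [base 3] 3^3 + 2  →[3↦4]→  4^4 + 2 = 258  −1 ⇒ G_2=257
G_2=257  [base 4] 4^4 + 1  →[4↦5]→  5^5 + 1 = 3126  −1 ⇒ G_3=3125
G_3=3125  [base 5] 5^5  →[5↦6]→  6^6 = 46656  −1 ⇒ G_4=46655

46656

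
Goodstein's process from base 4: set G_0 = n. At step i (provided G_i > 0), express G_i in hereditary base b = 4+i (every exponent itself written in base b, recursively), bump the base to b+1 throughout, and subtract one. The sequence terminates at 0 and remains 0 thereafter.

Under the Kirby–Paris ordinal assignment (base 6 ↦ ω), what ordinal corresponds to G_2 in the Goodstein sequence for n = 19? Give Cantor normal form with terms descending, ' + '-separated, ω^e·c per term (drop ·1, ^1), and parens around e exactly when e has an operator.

ω^2 + 1

19 —HB4→ 4^2 + 3 —bump→ 5^2 + 3 = 28 —(−1)→ 27
27 —HB5→ 5^2 + 2 —bump→ 6^2 + 2 = 38 —(−1)→ 37
37 —HB6→ 6^2 + 1 —bump→ 7^2 + 1 = 50 —(−1)→ 49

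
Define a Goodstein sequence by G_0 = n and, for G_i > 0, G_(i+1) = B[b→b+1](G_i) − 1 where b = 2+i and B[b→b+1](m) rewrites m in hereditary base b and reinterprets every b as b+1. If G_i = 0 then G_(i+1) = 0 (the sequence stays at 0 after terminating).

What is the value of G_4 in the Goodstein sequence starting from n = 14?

G_0=14  [base 2] 2^(2 + 1) + 2^2 + 2  →[2↦3]→  3^(3 + 1) + 3^3 + 3 = 111  −1 ⇒ G_1=110
G_1=110  [base 3] 3^(3 + 1) + 3^3 + 2  →[3↦4]→  4^(4 + 1) + 4^4 + 2 = 1282  −1 ⇒ G_2=1281
G_2=1281  [base 4] 4^(4 + 1) + 4^4 + 1  →[4↦5]→  5^(5 + 1) + 5^5 + 1 = 18751  −1 ⇒ G_3=18750
G_3=18750  [base 5] 5^(5 + 1) + 5^5  →[5↦6]→  6^(6 + 1) + 6^6 = 326592  −1 ⇒ G_4=326591
G_4=326591  [base 6] 6^(6 + 1) + 5·6^5 + 5·6^4 + 5·6^3 + 5·6^2 + 5·6 + 5  →[6↦7]→  7^(7 + 1) + 5·7^5 + 5·7^4 + 5·7^3 + 5·7^2 + 5·7 + 5 = 5862841  −1 ⇒ G_5=5862840

326591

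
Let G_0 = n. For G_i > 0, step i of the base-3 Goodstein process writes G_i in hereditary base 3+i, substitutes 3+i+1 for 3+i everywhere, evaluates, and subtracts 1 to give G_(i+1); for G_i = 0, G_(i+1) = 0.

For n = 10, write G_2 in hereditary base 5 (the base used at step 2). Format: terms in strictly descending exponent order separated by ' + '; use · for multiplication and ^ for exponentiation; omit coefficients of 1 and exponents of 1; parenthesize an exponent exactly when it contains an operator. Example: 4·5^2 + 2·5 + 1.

base 3: 10 = 3^2 + 1; at 4: 4^2 + 1 = 17; next = 16
base 4: 16 = 4^2; at 5: 5^2 = 25; next = 24
base 5: 24 = 4·5 + 4; at 6: 4·6 + 4 = 28; next = 27

4·5 + 4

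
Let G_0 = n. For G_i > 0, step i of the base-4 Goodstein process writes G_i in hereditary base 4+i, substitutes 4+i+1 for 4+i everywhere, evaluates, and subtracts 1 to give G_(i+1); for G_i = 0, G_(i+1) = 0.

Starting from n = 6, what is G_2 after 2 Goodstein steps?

step 0: 6 = 4 + 2; sub 5 for 4: 5 + 2; = 7; G_1 = 7−1 = 6
step 1: 6 = 5 + 1; sub 6 for 5: 6 + 1; = 7; G_2 = 7−1 = 6

6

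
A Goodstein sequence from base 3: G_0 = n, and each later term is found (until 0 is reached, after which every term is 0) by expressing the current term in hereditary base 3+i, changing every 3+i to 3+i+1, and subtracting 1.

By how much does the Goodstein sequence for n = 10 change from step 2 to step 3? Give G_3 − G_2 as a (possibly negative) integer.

3

G_0 = 10. HB_3(10) = 3^2 + 1. Bump = 17. G_1 = 16.
G_1 = 16. HB_4(16) = 4^2. Bump = 25. G_2 = 24.
G_2 = 24. HB_5(24) = 4·5 + 4. Bump = 28. G_3 = 27.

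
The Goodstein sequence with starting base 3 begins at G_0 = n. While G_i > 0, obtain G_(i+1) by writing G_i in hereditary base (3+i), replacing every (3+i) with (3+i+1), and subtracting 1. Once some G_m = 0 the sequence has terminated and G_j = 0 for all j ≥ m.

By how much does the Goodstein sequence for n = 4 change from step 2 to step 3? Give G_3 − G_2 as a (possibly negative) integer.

-1

4 —HB3→ 3 + 1 —bump→ 4 + 1 = 5 —(−1)→ 4
4 —HB4→ 4 —bump→ 5 = 5 —(−1)→ 4
4 —HB5→ 4 —bump→ 4 = 4 —(−1)→ 3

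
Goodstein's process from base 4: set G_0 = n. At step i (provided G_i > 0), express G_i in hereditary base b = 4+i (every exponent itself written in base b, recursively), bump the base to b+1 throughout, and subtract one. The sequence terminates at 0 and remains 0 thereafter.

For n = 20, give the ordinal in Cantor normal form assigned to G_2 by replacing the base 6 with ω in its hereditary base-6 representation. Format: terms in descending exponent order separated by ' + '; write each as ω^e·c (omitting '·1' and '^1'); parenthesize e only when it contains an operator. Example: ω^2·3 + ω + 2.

G_0=20  [base 4] 4^2 + 4  →[4↦5]→  5^2 + 5 = 30  −1 ⇒ G_1=29
G_1=29  [base 5] 5^2 + 4  →[5↦6]→  6^2 + 4 = 40  −1 ⇒ G_2=39

ω^2 + 3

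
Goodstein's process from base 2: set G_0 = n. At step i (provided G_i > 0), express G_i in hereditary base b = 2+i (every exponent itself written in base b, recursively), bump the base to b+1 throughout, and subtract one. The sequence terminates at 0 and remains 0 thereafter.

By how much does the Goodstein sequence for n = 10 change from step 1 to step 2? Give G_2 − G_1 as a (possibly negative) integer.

step 0: 10 = 2^(2 + 1) + 2; sub 3 for 2: 3^(3 + 1) + 3; = 84; G_1 = 84−1 = 83
step 1: 83 = 3^(3 + 1) + 2; sub 4 for 3: 4^(4 + 1) + 2; = 1026; G_2 = 1026−1 = 1025

942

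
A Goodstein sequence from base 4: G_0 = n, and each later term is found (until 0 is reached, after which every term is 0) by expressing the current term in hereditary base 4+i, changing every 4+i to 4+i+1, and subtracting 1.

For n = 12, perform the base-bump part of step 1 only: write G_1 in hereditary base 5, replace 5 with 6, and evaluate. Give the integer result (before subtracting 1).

16

[0] 12 ≡ 3·4 (base 4). Lift 5: 15. −1: 14.
[1] 14 ≡ 2·5 + 4 (base 5). Lift 6: 16. −1: 15.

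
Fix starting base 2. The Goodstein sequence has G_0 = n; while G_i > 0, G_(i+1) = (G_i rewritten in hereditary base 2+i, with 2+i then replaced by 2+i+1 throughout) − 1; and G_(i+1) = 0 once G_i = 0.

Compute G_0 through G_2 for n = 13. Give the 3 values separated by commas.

step 0: 13 = 2^(2 + 1) + 2^2 + 1; sub 3 for 2: 3^(3 + 1) + 3^3 + 1; = 109; G_1 = 109−1 = 108
step 1: 108 = 3^(3 + 1) + 3^3; sub 4 for 3: 4^(4 + 1) + 4^4; = 1280; G_2 = 1280−1 = 1279

13, 108, 1279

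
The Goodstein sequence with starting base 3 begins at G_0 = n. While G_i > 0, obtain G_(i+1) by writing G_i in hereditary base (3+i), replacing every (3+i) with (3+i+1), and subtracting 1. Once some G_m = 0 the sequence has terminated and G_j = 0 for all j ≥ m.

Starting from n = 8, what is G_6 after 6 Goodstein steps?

11

base 3: 8 = 2·3 + 2; at 4: 2·4 + 2 = 10; next = 9
base 4: 9 = 2·4 + 1; at 5: 2·5 + 1 = 11; next = 10
base 5: 10 = 2·5; at 6: 2·6 = 12; next = 11
base 6: 11 = 6 + 5; at 7: 7 + 5 = 12; next = 11
base 7: 11 = 7 + 4; at 8: 8 + 4 = 12; next = 11
base 8: 11 = 8 + 3; at 9: 9 + 3 = 12; next = 11
base 9: 11 = 9 + 2; at 10: 10 + 2 = 12; next = 11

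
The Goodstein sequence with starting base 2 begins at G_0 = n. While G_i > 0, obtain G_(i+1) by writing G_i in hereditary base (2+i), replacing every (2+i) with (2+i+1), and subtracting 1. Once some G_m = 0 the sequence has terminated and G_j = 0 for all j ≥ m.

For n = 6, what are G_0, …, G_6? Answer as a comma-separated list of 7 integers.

6, 29, 257, 3125, 46655, 98039, 187243

G_0 = 6. HB_2(6) = 2^2 + 2. Bump = 30. G_1 = 29.
G_1 = 29. HB_3(29) = 3^3 + 2. Bump = 258. G_2 = 257.
G_2 = 257. HB_4(257) = 4^4 + 1. Bump = 3126. G_3 = 3125.
G_3 = 3125. HB_5(3125) = 5^5. Bump = 46656. G_4 = 46655.
G_4 = 46655. HB_6(46655) = 5·6^5 + 5·6^4 + 5·6^3 + 5·6^2 + 5·6 + 5. Bump = 98040. G_5 = 98039.
G_5 = 98039. HB_7(98039) = 5·7^5 + 5·7^4 + 5·7^3 + 5·7^2 + 5·7 + 4. Bump = 187244. G_6 = 187243.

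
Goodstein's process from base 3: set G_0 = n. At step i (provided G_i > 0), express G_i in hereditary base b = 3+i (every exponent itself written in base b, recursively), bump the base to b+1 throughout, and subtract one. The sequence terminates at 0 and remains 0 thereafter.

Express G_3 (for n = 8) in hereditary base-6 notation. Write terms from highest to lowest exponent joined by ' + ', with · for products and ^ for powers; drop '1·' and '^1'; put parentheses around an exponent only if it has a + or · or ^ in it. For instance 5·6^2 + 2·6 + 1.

G_0=8  [base 3] 2·3 + 2  →[3↦4]→  2·4 + 2 = 10  −1 ⇒ G_1=9
G_1=9  [base 4] 2·4 + 1  →[4↦5]→  2·5 + 1 = 11  −1 ⇒ G_2=10
G_2=10  [base 5] 2·5  →[5↦6]→  2·6 = 12  −1 ⇒ G_3=11

6 + 5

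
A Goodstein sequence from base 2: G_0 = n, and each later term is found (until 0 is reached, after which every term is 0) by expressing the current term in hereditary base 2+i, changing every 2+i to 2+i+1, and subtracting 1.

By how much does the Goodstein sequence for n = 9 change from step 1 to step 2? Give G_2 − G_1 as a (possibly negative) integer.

942

base 2: 9 = 2^(2 + 1) + 1; at 3: 3^(3 + 1) + 1 = 82; next = 81
base 3: 81 = 3^(3 + 1); at 4: 4^(4 + 1) = 1024; next = 1023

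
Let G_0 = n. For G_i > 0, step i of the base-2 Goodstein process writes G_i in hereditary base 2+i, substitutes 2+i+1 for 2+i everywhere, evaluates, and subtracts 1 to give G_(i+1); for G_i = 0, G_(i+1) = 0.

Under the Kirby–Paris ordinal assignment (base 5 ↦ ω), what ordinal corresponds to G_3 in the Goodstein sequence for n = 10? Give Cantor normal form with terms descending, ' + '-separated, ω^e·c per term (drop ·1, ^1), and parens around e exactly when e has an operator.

ω^(ω + 1)

G_0 = 10. HB_2(10) = 2^(2 + 1) + 2. Bump = 84. G_1 = 83.
G_1 = 83. HB_3(83) = 3^(3 + 1) + 2. Bump = 1026. G_2 = 1025.
G_2 = 1025. HB_4(1025) = 4^(4 + 1) + 1. Bump = 15626. G_3 = 15625.
G_3 = 15625. HB_5(15625) = 5^(5 + 1). Bump = 279936. G_4 = 279935.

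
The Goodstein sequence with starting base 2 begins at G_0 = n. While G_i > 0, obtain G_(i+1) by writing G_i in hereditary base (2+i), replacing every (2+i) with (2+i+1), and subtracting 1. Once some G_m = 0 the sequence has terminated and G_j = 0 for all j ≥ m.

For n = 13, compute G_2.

1279

G_0 = 13. HB_2(13) = 2^(2 + 1) + 2^2 + 1. Bump = 109. G_1 = 108.
G_1 = 108. HB_3(108) = 3^(3 + 1) + 3^3. Bump = 1280. G_2 = 1279.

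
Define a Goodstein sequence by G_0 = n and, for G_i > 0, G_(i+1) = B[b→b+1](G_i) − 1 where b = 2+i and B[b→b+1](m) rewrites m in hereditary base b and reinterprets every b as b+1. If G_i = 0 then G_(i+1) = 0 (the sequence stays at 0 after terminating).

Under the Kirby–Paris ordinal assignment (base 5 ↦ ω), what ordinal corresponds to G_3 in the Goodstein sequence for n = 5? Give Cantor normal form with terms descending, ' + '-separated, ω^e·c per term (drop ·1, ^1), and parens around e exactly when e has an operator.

G_0 = 5. HB_2(5) = 2^2 + 1. Bump = 28. G_1 = 27.
G_1 = 27. HB_3(27) = 3^3. Bump = 256. G_2 = 255.
G_2 = 255. HB_4(255) = 3·4^3 + 3·4^2 + 3·4 + 3. Bump = 468. G_3 = 467.
G_3 = 467. HB_5(467) = 3·5^3 + 3·5^2 + 3·5 + 2. Bump = 776. G_4 = 775.

ω^3·3 + ω^2·3 + ω·3 + 2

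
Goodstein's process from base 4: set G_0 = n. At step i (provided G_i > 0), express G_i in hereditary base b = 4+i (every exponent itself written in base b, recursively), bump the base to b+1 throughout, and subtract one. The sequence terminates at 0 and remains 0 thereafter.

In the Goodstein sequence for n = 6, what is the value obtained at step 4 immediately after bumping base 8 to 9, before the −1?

(0) 6|_4 = 4 + 2 ↦ 5 + 2|_5 = 7 ⇒ 6
(1) 6|_5 = 5 + 1 ↦ 6 + 1|_6 = 7 ⇒ 6
(2) 6|_6 = 6 ↦ 7|_7 = 7 ⇒ 6
(3) 6|_7 = 6 ↦ 6|_8 = 6 ⇒ 5
(4) 5|_8 = 5 ↦ 5|_9 = 5 ⇒ 4

5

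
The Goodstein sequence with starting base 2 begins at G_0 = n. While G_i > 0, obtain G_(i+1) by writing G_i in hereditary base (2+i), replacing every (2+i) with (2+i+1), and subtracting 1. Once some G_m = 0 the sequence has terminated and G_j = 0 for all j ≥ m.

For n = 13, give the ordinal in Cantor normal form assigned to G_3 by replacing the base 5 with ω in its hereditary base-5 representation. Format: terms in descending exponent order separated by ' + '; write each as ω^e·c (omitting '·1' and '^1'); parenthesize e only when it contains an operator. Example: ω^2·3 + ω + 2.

ω^(ω + 1) + ω^3·3 + ω^2·3 + ω·3 + 2

G_0 = 13. HB_2(13) = 2^(2 + 1) + 2^2 + 1. Bump = 109. G_1 = 108.
G_1 = 108. HB_3(108) = 3^(3 + 1) + 3^3. Bump = 1280. G_2 = 1279.
G_2 = 1279. HB_4(1279) = 4^(4 + 1) + 3·4^3 + 3·4^2 + 3·4 + 3. Bump = 16093. G_3 = 16092.
G_3 = 16092. HB_5(16092) = 5^(5 + 1) + 3·5^3 + 3·5^2 + 3·5 + 2. Bump = 280712. G_4 = 280711.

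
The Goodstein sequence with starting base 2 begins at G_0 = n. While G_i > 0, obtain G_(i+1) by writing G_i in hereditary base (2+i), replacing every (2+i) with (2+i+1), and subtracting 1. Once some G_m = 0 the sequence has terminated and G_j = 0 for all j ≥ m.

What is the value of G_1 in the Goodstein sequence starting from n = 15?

step 0: 15 = 2^(2 + 1) + 2^2 + 2 + 1; sub 3 for 2: 3^(3 + 1) + 3^3 + 3 + 1; = 112; G_1 = 112−1 = 111
step 1: 111 = 3^(3 + 1) + 3^3 + 3; sub 4 for 3: 4^(4 + 1) + 4^4 + 4; = 1284; G_2 = 1284−1 = 1283

111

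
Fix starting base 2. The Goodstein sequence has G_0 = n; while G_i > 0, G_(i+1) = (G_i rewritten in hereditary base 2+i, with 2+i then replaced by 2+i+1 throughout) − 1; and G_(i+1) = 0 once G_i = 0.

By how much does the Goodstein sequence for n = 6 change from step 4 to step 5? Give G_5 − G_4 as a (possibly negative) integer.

G_0 = 6. HB_2(6) = 2^2 + 2. Bump = 30. G_1 = 29.
G_1 = 29. HB_3(29) = 3^3 + 2. Bump = 258. G_2 = 257.
G_2 = 257. HB_4(257) = 4^4 + 1. Bump = 3126. G_3 = 3125.
G_3 = 3125. HB_5(3125) = 5^5. Bump = 46656. G_4 = 46655.
G_4 = 46655. HB_6(46655) = 5·6^5 + 5·6^4 + 5·6^3 + 5·6^2 + 5·6 + 5. Bump = 98040. G_5 = 98039.

51384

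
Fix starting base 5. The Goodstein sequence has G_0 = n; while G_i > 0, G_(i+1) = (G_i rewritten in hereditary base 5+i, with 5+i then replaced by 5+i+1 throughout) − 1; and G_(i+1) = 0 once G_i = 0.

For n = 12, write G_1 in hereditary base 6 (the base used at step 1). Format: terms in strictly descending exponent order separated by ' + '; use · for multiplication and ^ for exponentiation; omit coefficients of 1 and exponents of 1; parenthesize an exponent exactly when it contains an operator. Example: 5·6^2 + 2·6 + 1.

i=0: 12 = 2·5 + 2 (b=5); 5→6: 2·6 + 2 = 14; 14−1 = 13
i=1: 13 = 2·6 + 1 (b=6); 6→7: 2·7 + 1 = 15; 15−1 = 14

2·6 + 1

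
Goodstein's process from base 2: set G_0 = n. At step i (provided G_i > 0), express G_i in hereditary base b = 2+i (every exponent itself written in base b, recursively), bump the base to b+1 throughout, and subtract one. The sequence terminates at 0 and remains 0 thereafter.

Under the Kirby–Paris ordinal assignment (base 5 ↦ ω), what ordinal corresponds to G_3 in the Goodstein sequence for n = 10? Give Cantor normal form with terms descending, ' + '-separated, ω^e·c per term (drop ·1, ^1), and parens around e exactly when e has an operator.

(0) 10|_2 = 2^(2 + 1) + 2 ↦ 3^(3 + 1) + 3|_3 = 84 ⇒ 83
(1) 83|_3 = 3^(3 + 1) + 2 ↦ 4^(4 + 1) + 2|_4 = 1026 ⇒ 1025
(2) 1025|_4 = 4^(4 + 1) + 1 ↦ 5^(5 + 1) + 1|_5 = 15626 ⇒ 15625
(3) 15625|_5 = 5^(5 + 1) ↦ 6^(6 + 1)|_6 = 279936 ⇒ 279935

ω^(ω + 1)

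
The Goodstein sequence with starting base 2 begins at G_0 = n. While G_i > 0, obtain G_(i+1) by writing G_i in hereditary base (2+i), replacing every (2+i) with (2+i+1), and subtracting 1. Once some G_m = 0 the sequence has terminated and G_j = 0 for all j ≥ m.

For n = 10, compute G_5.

[0] 10 ≡ 2^(2 + 1) + 2 (base 2). Lift 3: 84. −1: 83.
[1] 83 ≡ 3^(3 + 1) + 2 (base 3). Lift 4: 1026. −1: 1025.
[2] 1025 ≡ 4^(4 + 1) + 1 (base 4). Lift 5: 15626. −1: 15625.
[3] 15625 ≡ 5^(5 + 1) (base 5). Lift 6: 279936. −1: 279935.
[4] 279935 ≡ 5·6^6 + 5·6^5 + 5·6^4 + 5·6^3 + 5·6^2 + 5·6 + 5 (base 6). Lift 7: 4215755. −1: 4215754.
[5] 4215754 ≡ 5·7^7 + 5·7^5 + 5·7^4 + 5·7^3 + 5·7^2 + 5·7 + 4 (base 7). Lift 8: 84073324. −1: 84073323.

4215754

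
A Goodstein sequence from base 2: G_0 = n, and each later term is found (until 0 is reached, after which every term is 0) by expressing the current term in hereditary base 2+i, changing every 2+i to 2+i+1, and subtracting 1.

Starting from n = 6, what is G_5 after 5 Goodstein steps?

98039

[0] 6 ≡ 2^2 + 2 (base 2). Lift 3: 30. −1: 29.
[1] 29 ≡ 3^3 + 2 (base 3). Lift 4: 258. −1: 257.
[2] 257 ≡ 4^4 + 1 (base 4). Lift 5: 3126. −1: 3125.
[3] 3125 ≡ 5^5 (base 5). Lift 6: 46656. −1: 46655.
[4] 46655 ≡ 5·6^5 + 5·6^4 + 5·6^3 + 5·6^2 + 5·6 + 5 (base 6). Lift 7: 98040. −1: 98039.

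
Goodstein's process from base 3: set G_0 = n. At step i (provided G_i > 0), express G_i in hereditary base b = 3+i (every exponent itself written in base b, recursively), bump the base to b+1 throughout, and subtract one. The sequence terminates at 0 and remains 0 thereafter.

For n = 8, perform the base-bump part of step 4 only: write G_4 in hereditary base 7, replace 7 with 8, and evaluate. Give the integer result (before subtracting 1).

base 3: 8 = 2·3 + 2; at 4: 2·4 + 2 = 10; next = 9
base 4: 9 = 2·4 + 1; at 5: 2·5 + 1 = 11; next = 10
base 5: 10 = 2·5; at 6: 2·6 = 12; next = 11
base 6: 11 = 6 + 5; at 7: 7 + 5 = 12; next = 11
base 7: 11 = 7 + 4; at 8: 8 + 4 = 12; next = 11

12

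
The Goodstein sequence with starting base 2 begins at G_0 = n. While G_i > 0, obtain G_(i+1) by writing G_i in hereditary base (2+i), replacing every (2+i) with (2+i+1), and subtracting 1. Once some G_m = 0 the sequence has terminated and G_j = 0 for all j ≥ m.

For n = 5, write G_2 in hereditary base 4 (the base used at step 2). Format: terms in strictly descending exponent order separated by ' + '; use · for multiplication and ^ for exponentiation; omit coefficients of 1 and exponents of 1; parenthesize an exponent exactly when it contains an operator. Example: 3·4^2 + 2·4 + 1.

3·4^3 + 3·4^2 + 3·4 + 3

step 0: 5 = 2^2 + 1; sub 3 for 2: 3^3 + 1; = 28; G_1 = 28−1 = 27
step 1: 27 = 3^3; sub 4 for 3: 4^4; = 256; G_2 = 256−1 = 255
step 2: 255 = 3·4^3 + 3·4^2 + 3·4 + 3; sub 5 for 4: 3·5^3 + 3·5^2 + 3·5 + 3; = 468; G_3 = 468−1 = 467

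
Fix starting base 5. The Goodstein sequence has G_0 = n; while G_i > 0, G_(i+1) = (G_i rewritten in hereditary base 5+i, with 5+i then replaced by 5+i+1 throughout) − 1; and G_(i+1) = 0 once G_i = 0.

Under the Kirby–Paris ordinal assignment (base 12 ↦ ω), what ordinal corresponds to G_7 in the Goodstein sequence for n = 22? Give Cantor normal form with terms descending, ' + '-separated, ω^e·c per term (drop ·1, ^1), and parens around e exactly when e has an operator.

G_0 = 22. HB_5(22) = 4·5 + 2. Bump = 26. G_1 = 25.
G_1 = 25. HB_6(25) = 4·6 + 1. Bump = 29. G_2 = 28.
G_2 = 28. HB_7(28) = 4·7. Bump = 32. G_3 = 31.
G_3 = 31. HB_8(31) = 3·8 + 7. Bump = 34. G_4 = 33.
G_4 = 33. HB_9(33) = 3·9 + 6. Bump = 36. G_5 = 35.
G_5 = 35. HB_10(35) = 3·10 + 5. Bump = 38. G_6 = 37.
G_6 = 37. HB_11(37) = 3·11 + 4. Bump = 40. G_7 = 39.
G_7 = 39. HB_12(39) = 3·12 + 3. Bump = 42. G_8 = 41.

ω·3 + 3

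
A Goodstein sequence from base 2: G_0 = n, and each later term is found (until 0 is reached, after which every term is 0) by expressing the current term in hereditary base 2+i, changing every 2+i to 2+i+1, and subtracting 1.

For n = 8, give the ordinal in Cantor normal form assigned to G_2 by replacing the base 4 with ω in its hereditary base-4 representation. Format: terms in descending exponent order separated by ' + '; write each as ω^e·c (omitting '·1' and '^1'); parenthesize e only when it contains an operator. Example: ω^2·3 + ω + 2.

(0) 8|_2 = 2^(2 + 1) ↦ 3^(3 + 1)|_3 = 81 ⇒ 80
(1) 80|_3 = 2·3^3 + 2·3^2 + 2·3 + 2 ↦ 2·4^4 + 2·4^2 + 2·4 + 2|_4 = 554 ⇒ 553
(2) 553|_4 = 2·4^4 + 2·4^2 + 2·4 + 1 ↦ 2·5^5 + 2·5^2 + 2·5 + 1|_5 = 6311 ⇒ 6310

ω^ω·2 + ω^2·2 + ω·2 + 1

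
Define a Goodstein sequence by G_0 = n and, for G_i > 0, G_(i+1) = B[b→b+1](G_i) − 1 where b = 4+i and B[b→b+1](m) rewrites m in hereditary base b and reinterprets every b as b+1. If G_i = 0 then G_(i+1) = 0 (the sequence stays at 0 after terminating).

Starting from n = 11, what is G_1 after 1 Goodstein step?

12

G_0 = 11. HB_4(11) = 2·4 + 3. Bump = 13. G_1 = 12.
G_1 = 12. HB_5(12) = 2·5 + 2. Bump = 14. G_2 = 13.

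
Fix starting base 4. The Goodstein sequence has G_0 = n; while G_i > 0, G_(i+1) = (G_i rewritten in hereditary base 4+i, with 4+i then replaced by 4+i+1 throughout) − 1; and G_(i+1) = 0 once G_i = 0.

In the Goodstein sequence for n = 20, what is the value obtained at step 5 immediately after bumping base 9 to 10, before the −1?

20 —HB4→ 4^2 + 4 —bump→ 5^2 + 5 = 30 —(−1)→ 29
29 —HB5→ 5^2 + 4 —bump→ 6^2 + 4 = 40 —(−1)→ 39
39 —HB6→ 6^2 + 3 —bump→ 7^2 + 3 = 52 —(−1)→ 51
51 —HB7→ 7^2 + 2 —bump→ 8^2 + 2 = 66 —(−1)→ 65
65 —HB8→ 8^2 + 1 —bump→ 9^2 + 1 = 82 —(−1)→ 81
81 —HB9→ 9^2 —bump→ 10^2 = 100 —(−1)→ 99

100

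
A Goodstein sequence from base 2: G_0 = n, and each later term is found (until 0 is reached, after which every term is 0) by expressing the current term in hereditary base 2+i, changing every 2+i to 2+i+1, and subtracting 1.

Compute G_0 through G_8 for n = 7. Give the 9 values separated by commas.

G_0=7  [base 2] 2^2 + 2 + 1  →[2↦3]→  3^3 + 3 + 1 = 31  −1 ⇒ G_1=30
G_1=30  [base 3] 3^3 + 3  →[3↦4]→  4^4 + 4 = 260  −1 ⇒ G_2=259
G_2=259  [base 4] 4^4 + 3  →[4↦5]→  5^5 + 3 = 3128  −1 ⇒ G_3=3127
G_3=3127  [base 5] 5^5 + 2  →[5↦6]→  6^6 + 2 = 46658  −1 ⇒ G_4=46657
G_4=46657  [base 6] 6^6 + 1  →[6↦7]→  7^7 + 1 = 823544  −1 ⇒ G_5=823543
G_5=823543  [base 7] 7^7  →[7↦8]→  8^8 = 16777216  −1 ⇒ G_6=16777215
G_6=16777215  [base 8] 7·8^7 + 7·8^6 + 7·8^5 + 7·8^4 + 7·8^3 + 7·8^2 + 7·8 + 7  →[8↦9]→  7·9^7 + 7·9^6 + 7·9^5 + 7·9^4 + 7·9^3 + 7·9^2 + 7·9 + 7 = 37665880  −1 ⇒ G_7=37665879
G_7=37665879  [base 9] 7·9^7 + 7·9^6 + 7·9^5 + 7·9^4 + 7·9^3 + 7·9^2 + 7·9 + 6  →[9↦10]→  7·10^7 + 7·10^6 + 7·10^5 + 7·10^4 + 7·10^3 + 7·10^2 + 7·10 + 6 = 77777776  −1 ⇒ G_8=77777775

7, 30, 259, 3127, 46657, 823543, 16777215, 37665879, 77777775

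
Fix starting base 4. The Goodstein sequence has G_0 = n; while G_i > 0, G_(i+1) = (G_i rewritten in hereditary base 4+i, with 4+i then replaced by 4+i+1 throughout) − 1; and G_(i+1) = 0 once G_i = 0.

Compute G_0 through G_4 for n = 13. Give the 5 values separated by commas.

13, 15, 17, 18, 19

G_0 = 13. HB_4(13) = 3·4 + 1. Bump = 16. G_1 = 15.
G_1 = 15. HB_5(15) = 3·5. Bump = 18. G_2 = 17.
G_2 = 17. HB_6(17) = 2·6 + 5. Bump = 19. G_3 = 18.
G_3 = 18. HB_7(18) = 2·7 + 4. Bump = 20. G_4 = 19.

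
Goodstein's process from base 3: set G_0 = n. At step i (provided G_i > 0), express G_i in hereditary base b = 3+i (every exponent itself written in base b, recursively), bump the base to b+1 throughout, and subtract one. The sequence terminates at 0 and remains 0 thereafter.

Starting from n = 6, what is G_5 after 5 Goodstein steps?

base 3: 6 = 2·3; at 4: 2·4 = 8; next = 7
base 4: 7 = 4 + 3; at 5: 5 + 3 = 8; next = 7
base 5: 7 = 5 + 2; at 6: 6 + 2 = 8; next = 7
base 6: 7 = 6 + 1; at 7: 7 + 1 = 8; next = 7
base 7: 7 = 7; at 8: 8 = 8; next = 7
base 8: 7 = 7; at 9: 7 = 7; next = 6

7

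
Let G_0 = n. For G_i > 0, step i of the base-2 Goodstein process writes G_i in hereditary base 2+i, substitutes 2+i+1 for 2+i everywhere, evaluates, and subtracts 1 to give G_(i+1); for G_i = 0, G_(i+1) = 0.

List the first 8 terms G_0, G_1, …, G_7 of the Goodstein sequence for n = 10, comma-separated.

10, 83, 1025, 15625, 279935, 4215754, 84073323, 1937434592

[0] 10 ≡ 2^(2 + 1) + 2 (base 2). Lift 3: 84. −1: 83.
[1] 83 ≡ 3^(3 + 1) + 2 (base 3). Lift 4: 1026. −1: 1025.
[2] 1025 ≡ 4^(4 + 1) + 1 (base 4). Lift 5: 15626. −1: 15625.
[3] 15625 ≡ 5^(5 + 1) (base 5). Lift 6: 279936. −1: 279935.
[4] 279935 ≡ 5·6^6 + 5·6^5 + 5·6^4 + 5·6^3 + 5·6^2 + 5·6 + 5 (base 6). Lift 7: 4215755. −1: 4215754.
[5] 4215754 ≡ 5·7^7 + 5·7^5 + 5·7^4 + 5·7^3 + 5·7^2 + 5·7 + 4 (base 7). Lift 8: 84073324. −1: 84073323.
[6] 84073323 ≡ 5·8^8 + 5·8^5 + 5·8^4 + 5·8^3 + 5·8^2 + 5·8 + 3 (base 8). Lift 9: 1937434593. −1: 1937434592.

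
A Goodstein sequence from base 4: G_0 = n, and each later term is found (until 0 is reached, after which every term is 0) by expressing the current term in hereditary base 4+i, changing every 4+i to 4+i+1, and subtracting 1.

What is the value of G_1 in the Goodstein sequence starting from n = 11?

12

G_0 = 11. HB_4(11) = 2·4 + 3. Bump = 13. G_1 = 12.
G_1 = 12. HB_5(12) = 2·5 + 2. Bump = 14. G_2 = 13.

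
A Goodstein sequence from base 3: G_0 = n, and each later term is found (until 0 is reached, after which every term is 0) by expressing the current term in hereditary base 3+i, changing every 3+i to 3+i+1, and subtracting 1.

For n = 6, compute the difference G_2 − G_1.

0

base 3: 6 = 2·3; at 4: 2·4 = 8; next = 7
base 4: 7 = 4 + 3; at 5: 5 + 3 = 8; next = 7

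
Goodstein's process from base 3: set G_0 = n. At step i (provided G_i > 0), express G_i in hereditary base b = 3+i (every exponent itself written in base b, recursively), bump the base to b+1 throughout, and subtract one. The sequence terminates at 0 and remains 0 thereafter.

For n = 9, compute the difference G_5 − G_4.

G_0=9  [base 3] 3^2  →[3↦4]→  4^2 = 16  −1 ⇒ G_1=15
G_1=15  [base 4] 3·4 + 3  →[4↦5]→  3·5 + 3 = 18  −1 ⇒ G_2=17
G_2=17  [base 5] 3·5 + 2  →[5↦6]→  3·6 + 2 = 20  −1 ⇒ G_3=19
G_3=19  [base 6] 3·6 + 1  →[6↦7]→  3·7 + 1 = 22  −1 ⇒ G_4=21
G_4=21  [base 7] 3·7  →[7↦8]→  3·8 = 24  −1 ⇒ G_5=23

2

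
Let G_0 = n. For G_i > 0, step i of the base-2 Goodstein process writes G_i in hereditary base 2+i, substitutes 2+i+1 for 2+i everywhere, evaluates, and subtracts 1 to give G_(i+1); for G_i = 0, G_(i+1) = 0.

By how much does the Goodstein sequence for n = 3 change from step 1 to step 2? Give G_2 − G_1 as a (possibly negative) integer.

G_0=3  [base 2] 2 + 1  →[2↦3]→  3 + 1 = 4  −1 ⇒ G_1=3
G_1=3  [base 3] 3  →[3↦4]→  4 = 4  −1 ⇒ G_2=3

0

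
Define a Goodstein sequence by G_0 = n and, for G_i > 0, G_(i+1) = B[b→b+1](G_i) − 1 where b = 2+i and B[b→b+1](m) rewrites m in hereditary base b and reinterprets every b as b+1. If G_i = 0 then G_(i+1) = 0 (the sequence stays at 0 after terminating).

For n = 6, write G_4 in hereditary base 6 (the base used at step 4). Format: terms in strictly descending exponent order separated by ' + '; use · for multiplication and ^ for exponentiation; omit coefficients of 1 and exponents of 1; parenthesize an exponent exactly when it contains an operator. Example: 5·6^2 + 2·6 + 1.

5·6^5 + 5·6^4 + 5·6^3 + 5·6^2 + 5·6 + 5

step 0: 6 = 2^2 + 2; sub 3 for 2: 3^3 + 3; = 30; G_1 = 30−1 = 29
step 1: 29 = 3^3 + 2; sub 4 for 3: 4^4 + 2; = 258; G_2 = 258−1 = 257
step 2: 257 = 4^4 + 1; sub 5 for 4: 5^5 + 1; = 3126; G_3 = 3126−1 = 3125
step 3: 3125 = 5^5; sub 6 for 5: 6^6; = 46656; G_4 = 46656−1 = 46655
step 4: 46655 = 5·6^5 + 5·6^4 + 5·6^3 + 5·6^2 + 5·6 + 5; sub 7 for 6: 5·7^5 + 5·7^4 + 5·7^3 + 5·7^2 + 5·7 + 5; = 98040; G_5 = 98040−1 = 98039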